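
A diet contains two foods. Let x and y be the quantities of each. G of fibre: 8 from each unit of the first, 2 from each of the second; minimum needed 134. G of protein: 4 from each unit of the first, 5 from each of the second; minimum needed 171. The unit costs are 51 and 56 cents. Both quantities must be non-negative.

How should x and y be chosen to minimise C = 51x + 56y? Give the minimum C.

x = 41/4, y = 26, minimum C = 7915/4

Extreme points and C = 51x + 56y:
  (0, 67) → C = 3752
  (171/4, 0) → C = 8721/4
  (41/4, 26) → C = 7915/4
The feasible region is unbounded (it extends along (0, 1), (1, 0)), but C strictly increases along every unbounded feasible direction, so there is no improving ray and the minimum is attained at a vertex.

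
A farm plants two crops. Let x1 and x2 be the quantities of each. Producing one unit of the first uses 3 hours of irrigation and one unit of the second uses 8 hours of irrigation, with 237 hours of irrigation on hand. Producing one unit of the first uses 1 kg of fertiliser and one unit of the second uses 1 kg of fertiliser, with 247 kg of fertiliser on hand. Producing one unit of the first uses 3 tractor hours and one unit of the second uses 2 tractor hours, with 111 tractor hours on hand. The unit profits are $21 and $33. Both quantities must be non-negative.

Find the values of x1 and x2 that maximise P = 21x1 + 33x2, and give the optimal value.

x1 = 23, x2 = 21, maximum P = 1176

Feasible corners and P = 21x1 + 33x2:
  (0, 0) → P = 0
  (0, 237/8) → P = 7821/8
  (37, 0) → P = 777
  (23, 21) → P = 1176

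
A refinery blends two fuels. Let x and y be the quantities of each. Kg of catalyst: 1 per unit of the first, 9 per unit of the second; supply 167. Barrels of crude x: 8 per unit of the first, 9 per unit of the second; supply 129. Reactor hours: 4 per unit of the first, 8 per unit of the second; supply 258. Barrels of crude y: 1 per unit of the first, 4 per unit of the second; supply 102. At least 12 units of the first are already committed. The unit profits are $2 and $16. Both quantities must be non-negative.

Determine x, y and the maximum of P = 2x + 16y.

Extreme points and P = 2x + 16y:
  (129/8, 0) → P = 129/4
  (12, 0) → P = 24
  (12, 11/3) → P = 248/3

x = 12, y = 11/3, maximum P = 248/3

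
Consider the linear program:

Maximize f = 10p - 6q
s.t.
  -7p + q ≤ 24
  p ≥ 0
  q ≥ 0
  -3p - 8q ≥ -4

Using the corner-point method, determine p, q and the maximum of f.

The optimum lies where q = 0 and -3p - 8q = -4.
Solving simultaneously gives p = 4/3, q = 0.

p = 4/3, q = 0, maximum f = 40/3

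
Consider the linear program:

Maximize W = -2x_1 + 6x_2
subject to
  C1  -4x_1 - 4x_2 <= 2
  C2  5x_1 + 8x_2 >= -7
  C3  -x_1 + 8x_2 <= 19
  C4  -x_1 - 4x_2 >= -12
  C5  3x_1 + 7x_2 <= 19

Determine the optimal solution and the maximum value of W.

x_1 = -23/9, x_2 = 37/18, maximum W = 157/9

Extreme points and W = -2x_1 + 6x_2:
  (1, -3/2) → W = -11
  (-23/9, 37/18) → W = 157/9
  (19/31, 76/31) → W = 418/31
The feasible region is unbounded (it extends along (7, -3), (8, -5)), but W strictly decreases along every unbounded feasible direction, so there is no improving ray and the maximum is attained at a vertex.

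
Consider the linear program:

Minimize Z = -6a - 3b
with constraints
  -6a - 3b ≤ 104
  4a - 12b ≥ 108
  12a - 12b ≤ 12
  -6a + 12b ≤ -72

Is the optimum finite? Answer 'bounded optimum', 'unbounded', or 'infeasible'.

infeasible

The boundaries -6a - 3b = 104 and 4a - 12b = 108 meet at (-11, -38/3), but that point violates 12a - 12b ≤ 12. Every candidate vertex is excluded by some other constraint, so the feasible region is empty.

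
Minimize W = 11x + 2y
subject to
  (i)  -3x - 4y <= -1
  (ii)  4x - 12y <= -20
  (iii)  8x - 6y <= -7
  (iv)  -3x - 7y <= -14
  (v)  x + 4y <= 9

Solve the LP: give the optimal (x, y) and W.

x = -7/5, y = 13/5, minimum W = -51/5

Corner points and W = 11x + 2y:
  (1/2, 11/6) → W = 55/6
  (7/16, 29/16) → W = 135/16
  (13/19, 79/38) → W = 222/19
  (-7/5, 13/5) → W = -51/5

At the optimal vertex, -3x - 7y = -14 and x + 4y = 9.
Solving simultaneously gives x = -7/5, y = 13/5.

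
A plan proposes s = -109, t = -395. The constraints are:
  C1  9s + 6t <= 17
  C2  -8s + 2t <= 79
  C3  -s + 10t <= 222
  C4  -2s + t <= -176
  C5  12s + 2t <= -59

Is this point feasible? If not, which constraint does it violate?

Constraint C2: -8s + 2t = 82, which is not ≤ 79. All other constraints are satisfied.

not feasible — violates C2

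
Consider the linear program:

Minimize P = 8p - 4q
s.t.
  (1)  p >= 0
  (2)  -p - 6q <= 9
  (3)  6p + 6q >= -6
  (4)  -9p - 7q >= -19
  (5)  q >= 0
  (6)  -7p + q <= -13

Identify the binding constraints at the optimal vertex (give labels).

Feasible corners and P = 8p - 4q:
  (19/9, 0) → P = 152/9
  (55/29, 8/29) → P = 408/29
  (13/7, 0) → P = 104/7

The minimum is at (55/29, 8/29). Substituting into each constraint, equality holds for (4) and (6); the remaining constraints have slack.

(4) and (6)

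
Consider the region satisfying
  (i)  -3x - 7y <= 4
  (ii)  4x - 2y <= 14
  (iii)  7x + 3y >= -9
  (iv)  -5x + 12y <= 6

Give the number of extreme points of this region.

Of the 6 pairwise boundary intersections, those satisfying every inequality are:
  (45/17, -29/17)
  (-90/71, -2/71)
  (90/19, 47/19)

3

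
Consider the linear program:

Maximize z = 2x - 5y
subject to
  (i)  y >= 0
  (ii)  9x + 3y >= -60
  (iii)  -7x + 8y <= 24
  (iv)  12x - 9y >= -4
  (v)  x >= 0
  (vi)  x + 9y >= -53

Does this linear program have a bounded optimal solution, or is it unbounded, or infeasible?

unbounded

From the feasible point (0, 0), moving in the direction (1, 0) keeps every constraint satisfied while z increases without bound.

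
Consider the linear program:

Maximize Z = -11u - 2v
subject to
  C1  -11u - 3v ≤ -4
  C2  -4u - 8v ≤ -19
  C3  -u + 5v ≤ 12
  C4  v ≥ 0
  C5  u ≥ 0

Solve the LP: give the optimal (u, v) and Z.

u = 0, v = 19/8, maximum Z = -19/4

Extreme points and Z = -11u - 2v:
  (19/4, 0) → Z = -209/4
  (0, 19/8) → Z = -19/4
  (0, 12/5) → Z = -24/5
The feasible region is unbounded (it extends along (5, 1), (1, 0)), but Z strictly decreases along every unbounded feasible direction, so there is no improving ray and the maximum is attained at a vertex.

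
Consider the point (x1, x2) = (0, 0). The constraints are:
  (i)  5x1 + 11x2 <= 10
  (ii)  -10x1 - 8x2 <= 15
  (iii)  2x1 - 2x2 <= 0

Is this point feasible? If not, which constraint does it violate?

(i): 0 ≤ 10 ✓
(ii): 0 ≤ 15 ✓
(iii): 0 ≤ 0 ✓

feasible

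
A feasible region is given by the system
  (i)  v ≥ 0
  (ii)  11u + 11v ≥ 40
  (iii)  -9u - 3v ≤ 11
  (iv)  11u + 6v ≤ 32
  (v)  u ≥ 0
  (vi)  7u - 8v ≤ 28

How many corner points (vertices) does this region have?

Pairwise boundary intersections that survive every other constraint:
  (112/55, 8/5)
  (0, 40/11)
  (0, 16/3)

3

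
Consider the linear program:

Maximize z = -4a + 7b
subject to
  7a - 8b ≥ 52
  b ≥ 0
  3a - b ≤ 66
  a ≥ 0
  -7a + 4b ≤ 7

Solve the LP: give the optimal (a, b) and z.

a = 28, b = 18, maximum z = 14

Vertices and z = -4a + 7b:
  (52/7, 0) → z = -208/7
  (28, 18) → z = 14
  (22, 0) → z = -88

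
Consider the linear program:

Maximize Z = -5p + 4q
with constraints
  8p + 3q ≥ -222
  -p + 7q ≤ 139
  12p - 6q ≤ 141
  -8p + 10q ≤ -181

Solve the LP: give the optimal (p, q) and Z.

Vertices and Z = -5p + 4q:
  (-303/28, -316/7) → Z = -3541/28
  (-129/8, -31) → Z = -347/8
  (9/2, -29/2) → Z = -161/2

The optimum lies where 8p + 3q = -222 and -8p + 10q = -181.
Solving simultaneously gives p = -129/8, q = -31.

p = -129/8, q = -31, maximum Z = -347/8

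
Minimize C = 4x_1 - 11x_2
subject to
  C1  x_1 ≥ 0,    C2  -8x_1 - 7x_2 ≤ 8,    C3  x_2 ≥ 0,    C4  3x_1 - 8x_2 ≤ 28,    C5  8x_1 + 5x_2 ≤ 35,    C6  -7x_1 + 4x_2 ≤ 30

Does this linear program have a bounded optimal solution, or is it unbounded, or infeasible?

Extreme points and C = 4x_1 - 11x_2:
  (0, 0) → C = 0
  (0, 7) → C = -77
  (35/8, 0) → C = 35/2
The feasible region has finitely many vertices and no improving ray; the minimum is -77 at (0, 7).

bounded optimum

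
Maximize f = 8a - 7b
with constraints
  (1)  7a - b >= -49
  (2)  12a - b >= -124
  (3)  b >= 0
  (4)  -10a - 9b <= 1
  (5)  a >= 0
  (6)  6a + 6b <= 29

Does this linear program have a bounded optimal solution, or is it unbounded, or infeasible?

bounded optimum

Corner points and f = 8a - 7b:
  (0, 0) → f = 0
  (29/6, 0) → f = 116/3
  (0, 29/6) → f = -203/6
The feasible region has finitely many vertices and no improving ray; the maximum is 116/3 at (29/6, 0).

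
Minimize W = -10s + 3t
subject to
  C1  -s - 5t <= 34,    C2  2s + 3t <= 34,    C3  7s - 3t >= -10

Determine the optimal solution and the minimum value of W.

The optimum lies where -s - 5t = 34 and 2s + 3t = 34.
Solving simultaneously gives s = 272/7, t = -102/7.

s = 272/7, t = -102/7, minimum W = -3026/7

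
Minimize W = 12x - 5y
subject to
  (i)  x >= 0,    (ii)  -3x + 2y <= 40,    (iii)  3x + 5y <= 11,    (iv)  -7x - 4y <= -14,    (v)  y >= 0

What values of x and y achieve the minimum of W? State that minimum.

x = 26/23, y = 35/23, minimum W = 137/23

Extreme points and W = 12x - 5y:
  (26/23, 35/23) → W = 137/23
  (11/3, 0) → W = 44
  (2, 0) → W = 24

At the optimal vertex, 3x + 5y = 11 and -7x - 4y = -14.
Solving simultaneously gives x = 26/23, y = 35/23.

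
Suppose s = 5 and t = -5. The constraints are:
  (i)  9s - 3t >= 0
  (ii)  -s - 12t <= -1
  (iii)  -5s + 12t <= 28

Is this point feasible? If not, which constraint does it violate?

not feasible — violates (ii)

Constraint (ii): -s - 12t = 55, which is not ≤ -1. All other constraints are satisfied.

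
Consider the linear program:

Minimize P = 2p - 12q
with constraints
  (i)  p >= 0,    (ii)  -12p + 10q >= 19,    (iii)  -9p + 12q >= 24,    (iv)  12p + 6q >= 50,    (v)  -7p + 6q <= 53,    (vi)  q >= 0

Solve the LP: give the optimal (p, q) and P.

Vertices and P = 2p - 12q:
  (0, 25/3) → P = -100
  (0, 53/6) → P = -106
  (193/96, 69/16) → P = -2291/48
  (208, 503/2) → P = -2602

The optimum lies where -12p + 10q = 19 and -7p + 6q = 53.
Solving simultaneously gives p = 208, q = 503/2.

p = 208, q = 503/2, minimum P = -2602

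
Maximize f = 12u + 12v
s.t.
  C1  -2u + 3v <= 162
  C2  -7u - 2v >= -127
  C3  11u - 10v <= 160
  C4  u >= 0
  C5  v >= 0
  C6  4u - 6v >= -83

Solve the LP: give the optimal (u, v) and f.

u = 298/25, v = 1089/50, maximum f = 2022/5

The binding constraints are -7u - 2v = -127 and 4u - 6v = -83.
Solving simultaneously gives u = 298/25, v = 1089/50.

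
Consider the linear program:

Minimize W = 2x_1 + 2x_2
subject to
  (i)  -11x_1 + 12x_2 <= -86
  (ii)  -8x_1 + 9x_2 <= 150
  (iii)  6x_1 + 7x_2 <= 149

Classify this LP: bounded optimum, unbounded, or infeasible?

unbounded

From the feasible point (2390/149, 1123/149), moving in the direction (-12, -11) keeps every constraint satisfied while W decreases without bound.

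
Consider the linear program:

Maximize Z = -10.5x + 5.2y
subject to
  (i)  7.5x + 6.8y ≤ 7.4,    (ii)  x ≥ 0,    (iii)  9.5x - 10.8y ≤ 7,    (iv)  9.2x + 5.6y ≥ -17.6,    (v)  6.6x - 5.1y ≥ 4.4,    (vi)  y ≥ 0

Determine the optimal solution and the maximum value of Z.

x = 2/3, y = 0, maximum Z = -7

Extreme points and Z = -10.5x + 5.2y:
  (797/910, 89/728) → Z = -779/91
  (398/489, 528/2771) → Z = -104677/13855
  (14/19, 0) → Z = -147/19
  (2/3, 0) → Z = -7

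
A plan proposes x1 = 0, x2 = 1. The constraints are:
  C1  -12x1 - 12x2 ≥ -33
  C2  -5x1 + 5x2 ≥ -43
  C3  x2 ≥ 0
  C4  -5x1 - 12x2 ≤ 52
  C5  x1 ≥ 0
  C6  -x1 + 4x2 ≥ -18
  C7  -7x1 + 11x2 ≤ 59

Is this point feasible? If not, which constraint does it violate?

feasible

C1: -12 ≥ -33 ✓
C2: 5 ≥ -43 ✓
C3: 1 ≥ 0 ✓
C4: -12 ≤ 52 ✓
C5: 0 ≥ 0 ✓
C6: 4 ≥ -18 ✓
C7: 11 ≤ 59 ✓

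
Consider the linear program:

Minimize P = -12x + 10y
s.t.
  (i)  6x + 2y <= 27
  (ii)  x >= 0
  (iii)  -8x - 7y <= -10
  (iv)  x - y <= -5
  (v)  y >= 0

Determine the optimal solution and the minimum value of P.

x = 17/8, y = 57/8, minimum P = 183/4

Extreme points and P = -12x + 10y:
  (0, 27/2) → P = 135
  (17/8, 57/8) → P = 183/4
  (0, 5) → P = 50

The optimum lies where 6x + 2y = 27 and x - y = -5.
Solving simultaneously gives x = 17/8, y = 57/8.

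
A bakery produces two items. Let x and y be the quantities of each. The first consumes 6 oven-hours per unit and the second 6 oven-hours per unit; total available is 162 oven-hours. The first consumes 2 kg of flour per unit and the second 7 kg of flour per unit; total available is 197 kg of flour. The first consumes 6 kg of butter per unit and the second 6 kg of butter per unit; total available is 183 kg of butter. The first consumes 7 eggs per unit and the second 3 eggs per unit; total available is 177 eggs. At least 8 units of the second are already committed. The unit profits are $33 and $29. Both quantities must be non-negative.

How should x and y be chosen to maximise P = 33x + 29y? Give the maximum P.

x = 19, y = 8, maximum P = 859

The binding constraints are 6x + 6y = 162 and y = 8.
Solving simultaneously gives x = 19, y = 8.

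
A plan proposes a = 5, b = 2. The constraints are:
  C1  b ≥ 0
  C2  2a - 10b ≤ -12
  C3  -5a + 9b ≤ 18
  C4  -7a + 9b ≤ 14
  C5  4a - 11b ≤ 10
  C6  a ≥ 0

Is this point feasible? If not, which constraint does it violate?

Constraint C2: 2a - 10b = -10, which is not ≤ -12. All other constraints are satisfied.

not feasible — violates C2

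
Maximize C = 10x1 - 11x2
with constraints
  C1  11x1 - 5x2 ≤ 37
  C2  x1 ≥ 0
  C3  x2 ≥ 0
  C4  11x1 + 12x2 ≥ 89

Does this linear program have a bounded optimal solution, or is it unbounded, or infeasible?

bounded optimum

Vertices and C = 10x1 - 11x2:
  (889/187, 52/17) → C = 2598/187
  (0, 89/12) → C = -979/12
The feasible region has finitely many vertices and no improving ray; the maximum is 2598/187 at (889/187, 52/17).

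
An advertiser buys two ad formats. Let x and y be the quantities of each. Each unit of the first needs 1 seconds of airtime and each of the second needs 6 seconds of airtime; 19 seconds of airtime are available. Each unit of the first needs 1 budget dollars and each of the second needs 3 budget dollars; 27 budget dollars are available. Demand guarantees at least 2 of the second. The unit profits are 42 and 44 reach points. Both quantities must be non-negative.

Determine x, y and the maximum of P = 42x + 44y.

Vertices and P = 42x + 44y:
  (0, 19/6) → P = 418/3
  (0, 2) → P = 88
  (7, 2) → P = 382

x = 7, y = 2, maximum P = 382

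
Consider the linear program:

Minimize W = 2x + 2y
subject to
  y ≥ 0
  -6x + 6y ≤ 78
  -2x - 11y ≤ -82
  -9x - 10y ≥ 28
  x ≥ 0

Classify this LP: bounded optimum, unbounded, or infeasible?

infeasible

The boundaries y = 0 and -2x - 11y = -82 meet at (41, 0), but that point violates -9x - 10y ≥ 28. Every candidate vertex is excluded by some other constraint, so the feasible region is empty.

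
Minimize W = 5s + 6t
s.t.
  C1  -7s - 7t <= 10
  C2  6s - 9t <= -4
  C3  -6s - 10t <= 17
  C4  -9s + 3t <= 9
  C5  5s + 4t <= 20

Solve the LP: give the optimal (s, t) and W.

s = -23/21, t = -2/7, minimum W = -151/21

Extreme points and W = 5s + 6t:
  (-23/21, -2/7) → W = -151/21
  (164/69, 140/69) → W = 1660/69
  (8/17, 75/17) → W = 490/17

The binding constraints are 6s - 9t = -4 and -9s + 3t = 9.
Solving simultaneously gives s = -23/21, t = -2/7.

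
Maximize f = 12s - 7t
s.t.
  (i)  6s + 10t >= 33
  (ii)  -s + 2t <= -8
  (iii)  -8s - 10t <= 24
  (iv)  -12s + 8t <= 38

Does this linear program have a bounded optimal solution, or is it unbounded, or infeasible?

From the feasible point (73/11, -15/22), moving in the direction (2, 1) keeps every constraint satisfied while f increases without bound.

unbounded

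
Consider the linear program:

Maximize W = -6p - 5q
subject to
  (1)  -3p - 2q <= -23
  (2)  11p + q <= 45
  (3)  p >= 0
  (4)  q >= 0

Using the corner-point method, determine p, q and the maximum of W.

p = 67/19, q = 118/19, maximum W = -992/19

Corner points and W = -6p - 5q:
  (67/19, 118/19) → W = -992/19
  (0, 23/2) → W = -115/2
  (0, 45) → W = -225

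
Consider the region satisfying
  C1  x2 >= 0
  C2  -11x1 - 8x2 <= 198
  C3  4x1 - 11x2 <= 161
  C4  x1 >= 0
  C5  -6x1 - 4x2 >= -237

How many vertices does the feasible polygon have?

The feasible vertices (each the meet of two boundaries and inside every other half-plane) are:
  (0, 0)
  (79/2, 0)
  (0, 237/4)

3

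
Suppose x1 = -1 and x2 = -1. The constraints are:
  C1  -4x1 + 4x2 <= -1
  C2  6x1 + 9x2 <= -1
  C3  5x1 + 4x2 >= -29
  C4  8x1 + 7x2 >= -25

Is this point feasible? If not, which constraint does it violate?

not feasible — violates C1

Constraint C1: -4x1 + 4x2 = 0, which is not ≤ -1. All other constraints are satisfied.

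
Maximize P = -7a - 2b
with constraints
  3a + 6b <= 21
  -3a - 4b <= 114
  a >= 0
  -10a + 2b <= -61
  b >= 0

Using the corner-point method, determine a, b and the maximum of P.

a = 61/10, b = 0, maximum P = -427/10

Vertices and P = -7a - 2b:
  (68/11, 9/22) → P = -485/11
  (7, 0) → P = -49
  (61/10, 0) → P = -427/10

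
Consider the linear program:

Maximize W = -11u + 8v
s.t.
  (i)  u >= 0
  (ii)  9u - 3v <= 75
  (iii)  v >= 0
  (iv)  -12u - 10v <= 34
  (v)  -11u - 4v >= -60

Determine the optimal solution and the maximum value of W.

Feasible corners and W = -11u + 8v:
  (0, 0) → W = 0
  (0, 15) → W = 120
  (60/11, 0) → W = -60

u = 0, v = 15, maximum W = 120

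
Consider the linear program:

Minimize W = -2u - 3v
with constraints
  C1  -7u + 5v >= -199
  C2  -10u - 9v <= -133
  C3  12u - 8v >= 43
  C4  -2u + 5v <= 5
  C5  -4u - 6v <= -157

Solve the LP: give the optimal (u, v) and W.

u = 204/5, v = 433/25, minimum W = -3339/25

The binding constraints are -7u + 5v = -199 and -2u + 5v = 5.
Solving simultaneously gives u = 204/5, v = 433/25.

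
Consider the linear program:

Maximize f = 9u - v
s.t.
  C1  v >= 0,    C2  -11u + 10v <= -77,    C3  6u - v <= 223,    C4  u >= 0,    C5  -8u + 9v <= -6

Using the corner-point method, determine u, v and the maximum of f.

Extreme points and f = 9u - v:
  (7, 0) → f = 63
  (223/6, 0) → f = 669/2
  (633/19, 550/19) → f = 5147/19
  (87/2, 38) → f = 707/2

u = 87/2, v = 38, maximum f = 707/2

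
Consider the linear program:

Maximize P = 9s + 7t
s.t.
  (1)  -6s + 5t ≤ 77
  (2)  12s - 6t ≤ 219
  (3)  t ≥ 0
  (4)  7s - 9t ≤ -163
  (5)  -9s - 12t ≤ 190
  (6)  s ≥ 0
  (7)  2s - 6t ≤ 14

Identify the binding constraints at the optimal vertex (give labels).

Corner points and P = 9s + 7t:
  (519/8, 373/4) → P = 9893/8
  (122/19, 439/19) → P = 4171/19
  (983/22, 1163/22) → P = 8494/11

The maximum is at (519/8, 373/4). Substituting into each constraint, equality holds for (1) and (2); the remaining constraints have slack.

(1) and (2)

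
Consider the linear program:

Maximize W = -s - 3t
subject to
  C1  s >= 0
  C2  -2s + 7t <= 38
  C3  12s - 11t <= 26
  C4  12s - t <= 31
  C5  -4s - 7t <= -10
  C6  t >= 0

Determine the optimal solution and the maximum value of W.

s = 73/32, t = 1/8, maximum W = -85/32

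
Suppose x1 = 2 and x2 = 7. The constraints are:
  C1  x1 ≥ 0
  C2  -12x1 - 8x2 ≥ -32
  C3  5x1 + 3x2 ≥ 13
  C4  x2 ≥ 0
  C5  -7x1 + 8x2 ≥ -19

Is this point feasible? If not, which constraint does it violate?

not feasible — violates C2

Constraint C2: -12x1 - 8x2 = -80, which is not ≥ -32. All other constraints are satisfied.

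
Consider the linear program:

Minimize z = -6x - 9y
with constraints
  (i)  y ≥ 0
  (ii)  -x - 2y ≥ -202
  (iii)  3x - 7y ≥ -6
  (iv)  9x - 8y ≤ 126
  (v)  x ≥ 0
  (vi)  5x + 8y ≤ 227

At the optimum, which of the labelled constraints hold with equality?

(iii) and (iv)

Corner points and z = -6x - 9y:
  (14, 0) → z = -84
  (0, 0) → z = 0
  (310/13, 144/13) → z = -3156/13
  (0, 6/7) → z = -54/7

The minimum is at (310/13, 144/13). Substituting into each constraint, equality holds for (iii) and (iv); the remaining constraints have slack.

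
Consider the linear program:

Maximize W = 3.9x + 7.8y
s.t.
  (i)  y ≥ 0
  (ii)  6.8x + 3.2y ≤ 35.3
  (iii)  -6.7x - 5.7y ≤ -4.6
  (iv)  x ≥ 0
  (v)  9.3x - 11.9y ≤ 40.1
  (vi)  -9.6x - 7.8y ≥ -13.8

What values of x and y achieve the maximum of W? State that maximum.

x = 0, y = 23/13, maximum W = 69/5

Corner points and W = 3.9x + 7.8y:
  (46/67, 0) → W = 897/335
  (23/16, 0) → W = 897/160
  (0, 46/57) → W = 598/95
  (0, 23/13) → W = 69/5

The optimum lies where x = 0 and -9.6x - 7.8y = -13.8.
Solving simultaneously gives x = 0, y = 23/13.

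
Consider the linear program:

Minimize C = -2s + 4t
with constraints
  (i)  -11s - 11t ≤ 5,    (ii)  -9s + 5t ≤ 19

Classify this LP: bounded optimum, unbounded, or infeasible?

From the feasible point (-117/77, 82/77), moving in the direction (11, -11) keeps every constraint satisfied while C decreases without bound.

unbounded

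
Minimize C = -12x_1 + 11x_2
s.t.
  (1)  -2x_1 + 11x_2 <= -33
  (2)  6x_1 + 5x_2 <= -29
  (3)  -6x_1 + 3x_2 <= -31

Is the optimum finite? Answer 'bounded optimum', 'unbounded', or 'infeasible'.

unbounded

From the feasible point (17/12, -15/2), moving in the direction (5, -6) keeps every constraint satisfied while C decreases without bound.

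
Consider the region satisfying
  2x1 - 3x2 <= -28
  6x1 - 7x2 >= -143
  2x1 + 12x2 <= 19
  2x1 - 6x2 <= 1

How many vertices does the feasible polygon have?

The feasible vertices (each the meet of two boundaries and inside every other half-plane) are:
  (-93/10, 47/15)
  (-57/2, -29/3)
  (-1583/86, 200/43)
  (-865/22, -146/11)

4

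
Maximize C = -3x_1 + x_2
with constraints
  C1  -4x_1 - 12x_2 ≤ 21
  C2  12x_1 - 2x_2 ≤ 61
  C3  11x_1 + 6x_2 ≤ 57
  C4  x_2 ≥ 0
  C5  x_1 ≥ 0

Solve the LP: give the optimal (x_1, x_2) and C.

x_1 = 0, x_2 = 19/2, maximum C = 19/2

The binding constraints are 11x_1 + 6x_2 = 57 and x_1 = 0.
Solving simultaneously gives x_1 = 0, x_2 = 19/2.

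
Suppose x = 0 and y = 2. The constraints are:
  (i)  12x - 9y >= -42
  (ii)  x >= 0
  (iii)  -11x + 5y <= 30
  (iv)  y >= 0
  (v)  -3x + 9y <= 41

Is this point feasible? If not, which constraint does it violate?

(i): -18 ≥ -42 ✓
(ii): 0 ≥ 0 ✓
(iii): 10 ≤ 30 ✓
(iv): 2 ≥ 0 ✓
(v): 18 ≤ 41 ✓

feasible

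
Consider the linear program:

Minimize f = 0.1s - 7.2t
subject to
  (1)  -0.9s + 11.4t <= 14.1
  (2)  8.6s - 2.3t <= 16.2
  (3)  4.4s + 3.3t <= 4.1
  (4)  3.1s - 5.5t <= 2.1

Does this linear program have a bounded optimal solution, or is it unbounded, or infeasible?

Corner points and f = 0.1s - 7.2t:
  (1/253, 313/253) → f = -4507/506
  (268/313, 347/3443) → f = -11018/17215
The feasible region has finitely many vertices and no improving ray; the minimum is -4507/506 at (1/253, 313/253).

bounded optimum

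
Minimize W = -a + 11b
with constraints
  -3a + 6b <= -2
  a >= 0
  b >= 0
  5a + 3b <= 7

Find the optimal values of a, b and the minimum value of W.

a = 7/5, b = 0, minimum W = -7/5

Extreme points and W = -a + 11b:
  (2/3, 0) → W = -2/3
  (16/13, 11/39) → W = 73/39
  (7/5, 0) → W = -7/5

At the optimal vertex, b = 0 and 5a + 3b = 7.
Solving simultaneously gives a = 7/5, b = 0.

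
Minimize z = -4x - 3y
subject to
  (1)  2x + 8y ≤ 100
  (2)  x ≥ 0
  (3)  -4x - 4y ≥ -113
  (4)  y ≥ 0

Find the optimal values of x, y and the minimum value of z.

x = 113/4, y = 0, minimum z = -113

Corner points and z = -4x - 3y:
  (0, 25/2) → z = -75/2
  (21, 29/4) → z = -423/4
  (0, 0) → z = 0
  (113/4, 0) → z = -113

The optimum lies where -4x - 4y = -113 and y = 0.
Solving simultaneously gives x = 113/4, y = 0.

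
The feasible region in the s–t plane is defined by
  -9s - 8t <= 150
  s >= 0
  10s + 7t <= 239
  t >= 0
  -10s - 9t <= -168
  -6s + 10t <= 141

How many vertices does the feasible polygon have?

4

Intersecting each pair of boundary lines and keeping only the points that satisfy every inequality leaves:
  (239/10, 0)
  (1403/142, 1422/71)
  (84/5, 0)
  (411/154, 1209/77)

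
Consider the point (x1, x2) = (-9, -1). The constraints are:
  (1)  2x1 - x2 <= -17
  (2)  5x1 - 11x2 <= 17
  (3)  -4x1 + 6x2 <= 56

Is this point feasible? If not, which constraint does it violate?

feasible

(1): -17 ≤ -17 ✓
(2): -34 ≤ 17 ✓
(3): 30 ≤ 56 ✓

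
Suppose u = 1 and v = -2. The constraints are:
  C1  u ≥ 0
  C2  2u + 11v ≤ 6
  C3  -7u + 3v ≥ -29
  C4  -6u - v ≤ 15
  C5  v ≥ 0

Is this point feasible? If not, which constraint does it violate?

not feasible — violates C5

Constraint C5: v = -2, which is not ≥ 0. All other constraints are satisfied.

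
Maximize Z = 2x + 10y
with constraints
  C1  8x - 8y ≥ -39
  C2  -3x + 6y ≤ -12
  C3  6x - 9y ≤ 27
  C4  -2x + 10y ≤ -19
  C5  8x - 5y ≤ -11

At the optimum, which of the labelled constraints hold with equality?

C2 and C5

Extreme points and Z = 2x + 10y:
  (-55/4, -71/8) → Z = -465/4
  (-189/8, -75/4) → Z = -939/4
  (-42/11, -43/11) → Z = -514/11
  (-39/7, -47/7) → Z = -548/7

The maximum is at (-42/11, -43/11). Substituting into each constraint, equality holds for C2 and C5; the remaining constraints have slack.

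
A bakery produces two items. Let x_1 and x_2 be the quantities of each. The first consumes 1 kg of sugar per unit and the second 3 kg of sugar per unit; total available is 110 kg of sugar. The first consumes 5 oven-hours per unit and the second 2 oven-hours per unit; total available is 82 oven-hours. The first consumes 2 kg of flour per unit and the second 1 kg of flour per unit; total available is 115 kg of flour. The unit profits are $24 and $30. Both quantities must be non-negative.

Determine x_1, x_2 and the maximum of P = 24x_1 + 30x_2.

x_1 = 2, x_2 = 36, maximum P = 1128

Corner points and P = 24x_1 + 30x_2:
  (0, 0) → P = 0
  (0, 110/3) → P = 1100
  (82/5, 0) → P = 1968/5
  (2, 36) → P = 1128

At the optimal vertex, x_1 + 3x_2 = 110 and 5x_1 + 2x_2 = 82.
Solving simultaneously gives x_1 = 2, x_2 = 36.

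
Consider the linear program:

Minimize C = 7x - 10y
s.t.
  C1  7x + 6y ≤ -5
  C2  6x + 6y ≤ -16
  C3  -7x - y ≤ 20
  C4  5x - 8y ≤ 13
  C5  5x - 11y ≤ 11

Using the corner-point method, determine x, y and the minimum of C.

x = -26/9, y = 2/9, minimum C = -202/9

Extreme points and C = 7x - 10y:
  (-26/9, 2/9) → C = -202/9
  (-55/48, -73/48) → C = 115/16
  (-209/82, -177/82) → C = 307/82

The optimum lies where 6x + 6y = -16 and -7x - y = 20.
Solving simultaneously gives x = -26/9, y = 2/9.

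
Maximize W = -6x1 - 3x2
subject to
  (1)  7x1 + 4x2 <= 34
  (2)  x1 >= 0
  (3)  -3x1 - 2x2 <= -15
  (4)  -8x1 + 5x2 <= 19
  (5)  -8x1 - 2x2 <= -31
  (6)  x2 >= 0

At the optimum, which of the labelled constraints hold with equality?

(3) and (5)

Corner points and W = -6x1 - 3x2:
  (4, 3/2) → W = -57/2
  (28/9, 55/18) → W = -167/6
  (16/5, 27/10) → W = -273/10

The maximum is at (16/5, 27/10). Substituting into each constraint, equality holds for (3) and (5); the remaining constraints have slack.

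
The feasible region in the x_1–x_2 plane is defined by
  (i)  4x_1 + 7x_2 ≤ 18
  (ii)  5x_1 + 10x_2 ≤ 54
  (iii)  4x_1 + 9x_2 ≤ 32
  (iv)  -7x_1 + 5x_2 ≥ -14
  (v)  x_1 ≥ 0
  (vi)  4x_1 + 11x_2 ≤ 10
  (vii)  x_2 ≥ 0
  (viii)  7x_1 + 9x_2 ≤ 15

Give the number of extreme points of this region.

Of the 28 pairwise boundary intersections, those satisfying every inequality are:
  (2, 0)
  (201/98, 1/14)
  (0, 10/11)
  (0, 0)
  (75/41, 10/41)

5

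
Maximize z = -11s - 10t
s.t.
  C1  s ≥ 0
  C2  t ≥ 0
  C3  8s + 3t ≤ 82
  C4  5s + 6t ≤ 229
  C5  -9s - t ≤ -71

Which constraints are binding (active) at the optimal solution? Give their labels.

C2 and C5

Feasible corners and z = -11s - 10t:
  (41/4, 0) → z = -451/4
  (71/9, 0) → z = -781/9
  (131/19, 170/19) → z = -3141/19

The maximum is at (71/9, 0). Substituting into each constraint, equality holds for C2 and C5; the remaining constraints have slack.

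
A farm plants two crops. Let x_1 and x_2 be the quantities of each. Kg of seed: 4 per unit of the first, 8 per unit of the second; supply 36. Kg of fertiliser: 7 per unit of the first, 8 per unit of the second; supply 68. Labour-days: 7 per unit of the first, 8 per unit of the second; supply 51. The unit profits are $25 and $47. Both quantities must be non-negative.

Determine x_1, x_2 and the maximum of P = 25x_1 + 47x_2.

x_1 = 5, x_2 = 2, maximum P = 219

Extreme points and P = 25x_1 + 47x_2:
  (0, 0) → P = 0
  (0, 9/2) → P = 423/2
  (51/7, 0) → P = 1275/7
  (5, 2) → P = 219

At the optimal vertex, 4x_1 + 8x_2 = 36 and 7x_1 + 8x_2 = 51.
Solving simultaneously gives x_1 = 5, x_2 = 2.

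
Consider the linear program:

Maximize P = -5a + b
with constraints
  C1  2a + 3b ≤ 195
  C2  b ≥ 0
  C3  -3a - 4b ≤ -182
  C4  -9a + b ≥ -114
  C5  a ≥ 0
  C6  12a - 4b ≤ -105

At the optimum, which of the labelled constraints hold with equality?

C1 and C5

Vertices and P = -5a + b:
  (0, 65) → P = 65
  (465/44, 1275/22) → P = 225/44
  (0, 91/2) → P = 91/2
  (77/15, 833/20) → P = 959/60

The maximum is at (0, 65). Substituting into each constraint, equality holds for C1 and C5; the remaining constraints have slack.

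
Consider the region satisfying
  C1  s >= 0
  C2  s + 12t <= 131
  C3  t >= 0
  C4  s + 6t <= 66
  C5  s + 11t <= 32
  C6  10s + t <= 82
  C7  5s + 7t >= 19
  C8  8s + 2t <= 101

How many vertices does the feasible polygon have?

5

Of the 28 pairwise boundary intersections, those satisfying every inequality are:
  (0, 32/11)
  (0, 19/7)
  (41/5, 0)
  (19/5, 0)
  (870/109, 238/109)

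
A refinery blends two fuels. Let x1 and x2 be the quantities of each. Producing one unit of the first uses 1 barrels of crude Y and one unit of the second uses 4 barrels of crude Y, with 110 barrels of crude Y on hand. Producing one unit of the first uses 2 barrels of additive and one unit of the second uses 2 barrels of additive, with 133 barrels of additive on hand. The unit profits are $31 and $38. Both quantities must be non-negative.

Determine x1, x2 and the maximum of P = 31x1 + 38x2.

x1 = 52, x2 = 29/2, maximum P = 2163

Corner points and P = 31x1 + 38x2:
  (0, 0) → P = 0
  (0, 55/2) → P = 1045
  (133/2, 0) → P = 4123/2
  (52, 29/2) → P = 2163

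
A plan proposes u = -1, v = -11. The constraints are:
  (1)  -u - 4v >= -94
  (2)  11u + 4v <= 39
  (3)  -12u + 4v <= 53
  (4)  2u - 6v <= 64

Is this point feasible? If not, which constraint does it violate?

feasible

(1): 45 ≥ -94 ✓
(2): -55 ≤ 39 ✓
(3): -32 ≤ 53 ✓
(4): 64 ≤ 64 ✓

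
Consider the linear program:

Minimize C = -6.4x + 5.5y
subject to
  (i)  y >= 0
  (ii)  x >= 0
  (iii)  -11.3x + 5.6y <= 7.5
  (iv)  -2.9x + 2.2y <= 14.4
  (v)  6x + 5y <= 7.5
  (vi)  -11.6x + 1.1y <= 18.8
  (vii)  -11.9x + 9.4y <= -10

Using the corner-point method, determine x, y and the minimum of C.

x = 1.25, y = 0, minimum C = -8

Corner points and C = -6.4x + 5.5y:
  (5/4, 0) → C = -8
  (100/119, 0) → C = -640/119
  (1205/1159, 585/2318) → C = -24413/4636

At the optimal vertex, y = 0 and 6x + 5y = 7.5.
Solving simultaneously gives x = 5/4, y = 0.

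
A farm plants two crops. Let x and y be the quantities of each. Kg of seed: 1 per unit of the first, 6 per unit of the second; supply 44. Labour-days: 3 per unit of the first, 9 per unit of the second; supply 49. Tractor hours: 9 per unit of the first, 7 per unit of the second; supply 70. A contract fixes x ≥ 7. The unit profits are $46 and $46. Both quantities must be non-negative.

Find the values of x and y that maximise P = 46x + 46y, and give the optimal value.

x = 7, y = 1, maximum P = 368

Feasible corners and P = 46x + 46y:
  (70/9, 0) → P = 3220/9
  (7, 0) → P = 322
  (7, 1) → P = 368

The optimum lies where 9x + 7y = 70 and x = 7.
Solving simultaneously gives x = 7, y = 1.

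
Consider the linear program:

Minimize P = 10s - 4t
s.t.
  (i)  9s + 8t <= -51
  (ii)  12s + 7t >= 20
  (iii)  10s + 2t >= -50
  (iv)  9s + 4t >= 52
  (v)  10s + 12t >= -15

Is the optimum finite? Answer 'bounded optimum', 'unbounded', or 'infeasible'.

The boundaries 9s + 8t = -51 and 9s + 4t = 52 meet at (155/9, -103/4), but that point violates 10s + 12t ≥ -15. Every candidate vertex is excluded by some other constraint, so the feasible region is empty.

infeasible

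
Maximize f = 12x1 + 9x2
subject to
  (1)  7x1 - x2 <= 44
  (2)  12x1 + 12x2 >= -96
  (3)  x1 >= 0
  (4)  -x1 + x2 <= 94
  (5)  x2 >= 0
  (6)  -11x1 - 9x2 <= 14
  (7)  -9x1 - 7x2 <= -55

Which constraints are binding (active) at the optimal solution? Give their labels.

Extreme points and f = 12x1 + 9x2:
  (23, 117) → f = 1329
  (44/7, 0) → f = 528/7
  (0, 94) → f = 846
  (0, 55/7) → f = 495/7
  (55/9, 0) → f = 220/3

The maximum is at (23, 117). Substituting into each constraint, equality holds for (1) and (4); the remaining constraints have slack.

(1) and (4)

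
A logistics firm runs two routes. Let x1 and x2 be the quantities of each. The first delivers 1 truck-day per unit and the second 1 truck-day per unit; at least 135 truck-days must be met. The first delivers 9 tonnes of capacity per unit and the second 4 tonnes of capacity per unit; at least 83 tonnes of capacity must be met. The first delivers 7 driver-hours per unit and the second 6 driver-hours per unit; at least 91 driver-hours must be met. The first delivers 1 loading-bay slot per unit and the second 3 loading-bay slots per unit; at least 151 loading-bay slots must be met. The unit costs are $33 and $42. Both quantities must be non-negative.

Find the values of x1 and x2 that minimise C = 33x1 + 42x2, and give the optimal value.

x1 = 127, x2 = 8, minimum C = 4527

The feasible region is unbounded (it extends along (0, 1), (1, 0)), but C strictly increases along every unbounded feasible direction, so there is no improving ray and the minimum is attained at a vertex.

The binding constraints are x1 + x2 = 135 and x1 + 3x2 = 151.
Solving simultaneously gives x1 = 127, x2 = 8.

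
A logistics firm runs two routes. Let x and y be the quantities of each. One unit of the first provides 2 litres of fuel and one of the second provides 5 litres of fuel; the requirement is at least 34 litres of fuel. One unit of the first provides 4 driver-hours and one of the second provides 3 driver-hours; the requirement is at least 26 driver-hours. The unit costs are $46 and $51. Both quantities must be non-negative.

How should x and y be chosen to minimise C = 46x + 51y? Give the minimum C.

x = 2, y = 6, minimum C = 398

Extreme points and C = 46x + 51y:
  (0, 26/3) → C = 442
  (17, 0) → C = 782
  (2, 6) → C = 398
The feasible region is unbounded (it extends along (0, 1), (1, 0)), but C strictly increases along every unbounded feasible direction, so there is no improving ray and the minimum is attained at a vertex.

The binding constraints are 2x + 5y = 34 and 4x + 3y = 26.
Solving simultaneously gives x = 2, y = 6.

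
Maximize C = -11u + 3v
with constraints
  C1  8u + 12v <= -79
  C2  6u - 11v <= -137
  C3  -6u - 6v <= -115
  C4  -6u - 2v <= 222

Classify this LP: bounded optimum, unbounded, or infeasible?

infeasible

The boundaries 8u + 12v = -79 and 6u - 11v = -137 meet at (-2513/160, 311/80), but that point violates -6u - 6v ≤ -115. Every candidate vertex is excluded by some other constraint, so the feasible region is empty.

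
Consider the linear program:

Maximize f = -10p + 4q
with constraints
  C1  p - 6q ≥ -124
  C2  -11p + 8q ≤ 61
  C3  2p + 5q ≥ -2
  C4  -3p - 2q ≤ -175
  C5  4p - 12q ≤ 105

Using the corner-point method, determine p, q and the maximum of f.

Extreme points and f = -10p + 4q:
  (401/10, 547/20) → f = -1458/5
  (353/2, 601/12) → f = -4694/3
  (105/2, 35/4) → f = -490

The binding constraints are p - 6q = -124 and -3p - 2q = -175.
Solving simultaneously gives p = 401/10, q = 547/20.

p = 401/10, q = 547/20, maximum f = -1458/5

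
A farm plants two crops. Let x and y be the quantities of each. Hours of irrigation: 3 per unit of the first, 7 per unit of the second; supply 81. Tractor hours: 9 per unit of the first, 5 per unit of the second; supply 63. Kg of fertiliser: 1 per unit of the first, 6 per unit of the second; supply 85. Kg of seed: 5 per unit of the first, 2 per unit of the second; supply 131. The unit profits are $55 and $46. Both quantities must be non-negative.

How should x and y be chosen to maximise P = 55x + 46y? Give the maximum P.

Corner points and P = 55x + 46y:
  (0, 0) → P = 0
  (0, 81/7) → P = 3726/7
  (7, 0) → P = 385
  (3/4, 45/4) → P = 2235/4

The binding constraints are 3x + 7y = 81 and 9x + 5y = 63.
Solving simultaneously gives x = 3/4, y = 45/4.

x = 3/4, y = 45/4, maximum P = 2235/4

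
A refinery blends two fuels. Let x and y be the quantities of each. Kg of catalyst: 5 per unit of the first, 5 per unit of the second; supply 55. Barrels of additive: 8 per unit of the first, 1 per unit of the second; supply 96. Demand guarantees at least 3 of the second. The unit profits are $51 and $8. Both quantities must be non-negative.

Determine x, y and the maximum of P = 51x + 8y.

x = 8, y = 3, maximum P = 432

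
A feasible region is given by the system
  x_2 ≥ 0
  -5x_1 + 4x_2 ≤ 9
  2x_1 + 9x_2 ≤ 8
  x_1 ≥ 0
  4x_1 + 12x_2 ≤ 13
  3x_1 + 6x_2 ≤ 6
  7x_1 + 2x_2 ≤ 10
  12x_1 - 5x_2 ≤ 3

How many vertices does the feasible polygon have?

5

Of the 28 pairwise boundary intersections, those satisfying every inequality are:
  (0, 0)
  (1/4, 0)
  (0, 8/9)
  (2/5, 4/5)
  (16/29, 21/29)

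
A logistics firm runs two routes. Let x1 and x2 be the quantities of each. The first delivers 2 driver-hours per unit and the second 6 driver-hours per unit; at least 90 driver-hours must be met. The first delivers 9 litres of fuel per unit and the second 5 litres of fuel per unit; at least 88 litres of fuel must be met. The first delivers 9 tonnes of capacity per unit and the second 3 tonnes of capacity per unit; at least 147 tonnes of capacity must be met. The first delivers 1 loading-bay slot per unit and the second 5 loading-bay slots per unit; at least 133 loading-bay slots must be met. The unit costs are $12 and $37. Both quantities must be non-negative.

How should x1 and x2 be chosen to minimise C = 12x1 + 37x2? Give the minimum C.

x1 = 8, x2 = 25, minimum C = 1021

Vertices and C = 12x1 + 37x2:
  (0, 49) → C = 1813
  (133, 0) → C = 1596
  (8, 25) → C = 1021
The feasible region is unbounded (it extends along (0, 1), (1, 0)), but C strictly increases along every unbounded feasible direction, so there is no improving ray and the minimum is attained at a vertex.

The optimum lies where 9x1 + 3x2 = 147 and x1 + 5x2 = 133.
Solving simultaneously gives x1 = 8, x2 = 25.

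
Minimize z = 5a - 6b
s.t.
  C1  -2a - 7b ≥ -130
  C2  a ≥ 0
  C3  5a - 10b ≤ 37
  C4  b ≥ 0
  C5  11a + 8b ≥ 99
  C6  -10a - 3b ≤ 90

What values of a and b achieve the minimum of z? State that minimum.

a = 0, b = 130/7, minimum z = -780/7

The optimum lies where -2a - 7b = -130 and a = 0.
Solving simultaneously gives a = 0, b = 130/7.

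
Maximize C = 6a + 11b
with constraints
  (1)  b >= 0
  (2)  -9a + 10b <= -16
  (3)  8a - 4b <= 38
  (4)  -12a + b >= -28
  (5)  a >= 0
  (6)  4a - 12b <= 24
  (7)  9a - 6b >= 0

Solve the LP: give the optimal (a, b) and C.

a = 88/37, b = 20/37, maximum C = 748/37

Feasible corners and C = 6a + 11b:
  (16/9, 0) → C = 32/3
  (7/3, 0) → C = 14
  (88/37, 20/37) → C = 748/37

The binding constraints are -9a + 10b = -16 and -12a + b = -28.
Solving simultaneously gives a = 88/37, b = 20/37.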